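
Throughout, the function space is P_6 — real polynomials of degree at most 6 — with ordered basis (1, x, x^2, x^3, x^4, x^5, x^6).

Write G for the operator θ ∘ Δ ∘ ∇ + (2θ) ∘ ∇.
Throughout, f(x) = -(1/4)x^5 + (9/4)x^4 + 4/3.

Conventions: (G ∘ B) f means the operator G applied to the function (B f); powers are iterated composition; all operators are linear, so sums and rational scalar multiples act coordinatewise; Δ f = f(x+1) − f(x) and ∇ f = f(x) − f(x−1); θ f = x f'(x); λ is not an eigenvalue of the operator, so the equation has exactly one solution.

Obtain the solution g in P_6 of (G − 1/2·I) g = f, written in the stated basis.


write g with unknown coordinates in the stated basis and equate coefficients in (G − 1/2·I) g = f
solving from the highest basis element down gives g = (1/2)x^5 + (71/2)x^4 + 1704x^3 + 40936x^2 + 328056x - 8/3
check: G g = 20x^4 + 852x^3 + 20468x^2 + 164028x
so G g − 1/2·g = -(1/4)x^5 + (9/4)x^4 + 4/3 = f ✓

the image equals g(x) = (1/2)x^5 + (71/2)x^4 + 1704x^3 + 40936x^2 + 328056x - 8/3


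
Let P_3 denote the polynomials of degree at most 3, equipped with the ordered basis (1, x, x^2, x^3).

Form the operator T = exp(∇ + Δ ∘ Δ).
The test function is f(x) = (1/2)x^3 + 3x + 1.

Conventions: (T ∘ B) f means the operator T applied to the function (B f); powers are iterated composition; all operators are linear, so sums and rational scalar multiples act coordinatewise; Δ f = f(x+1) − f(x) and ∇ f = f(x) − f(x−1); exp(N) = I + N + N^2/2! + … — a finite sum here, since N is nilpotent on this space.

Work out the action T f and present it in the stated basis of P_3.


order-1 term: (3/2)x^2 + (3/2)x + 13/2
order-2 term: (3/2)x + 3/2
order-3 term: 1/2
the series for exp(∇ + Δ ∘ Δ) f terminates at order 3
exp(∇ + Δ ∘ Δ) f = (1/2)x^3 + (3/2)x^2 + 6x + 19/2

the result is g(x) = (1/2)x^3 + (3/2)x^2 + 6x + 19/2


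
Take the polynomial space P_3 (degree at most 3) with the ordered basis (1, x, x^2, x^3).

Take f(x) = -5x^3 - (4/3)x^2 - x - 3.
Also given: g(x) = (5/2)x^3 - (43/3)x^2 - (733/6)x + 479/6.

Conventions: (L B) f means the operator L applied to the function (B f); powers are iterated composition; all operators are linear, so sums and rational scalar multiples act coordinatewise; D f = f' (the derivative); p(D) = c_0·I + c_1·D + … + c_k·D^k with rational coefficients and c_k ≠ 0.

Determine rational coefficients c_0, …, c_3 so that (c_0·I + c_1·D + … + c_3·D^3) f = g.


D^0 f = -5x^3 - (4/3)x^2 - x - 3
D^1 f = -15x^2 - (8/3)x - 1
D^2 f = -30x - 8/3
D^3 f = -30
matching coefficients of g against c_0 f + c_1 Df + … from the top degree down determines the c_i
solution: c_0 = -1/2, c_1 = 1, c_2 = 4, c_3 = -3

c_0 = -1/2, c_1 = 1, c_2 = 4, c_3 = -3


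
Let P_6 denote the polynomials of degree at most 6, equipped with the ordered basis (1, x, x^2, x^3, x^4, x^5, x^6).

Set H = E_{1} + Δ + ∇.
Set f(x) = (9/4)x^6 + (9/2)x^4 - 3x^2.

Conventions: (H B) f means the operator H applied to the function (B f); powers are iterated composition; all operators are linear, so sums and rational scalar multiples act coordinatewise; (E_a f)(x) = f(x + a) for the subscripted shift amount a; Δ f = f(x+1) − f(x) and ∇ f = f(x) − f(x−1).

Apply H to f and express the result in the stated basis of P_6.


g(x) = (9/4)x^6 + (81/2)x^5 + (153/4)x^4 + 189x^3 + (231/4)x^2 + (153/2)x + 15/4

E_{1} f = (9/4)x^6 + (27/2)x^5 + (153/4)x^4 + 63x^3 + (231/4)x^2 + (51/2)x + 15/4
Δ f = (27/2)x^5 + (135/4)x^4 + 63x^3 + (243/4)x^2 + (51/2)x + 15/4
∇ f = (27/2)x^5 - (135/4)x^4 + 63x^3 - (243/4)x^2 + (51/2)x - 15/4
(E_{1} + Δ + ∇) f = (9/4)x^6 + (81/2)x^5 + (153/4)x^4 + 189x^3 + (231/4)x^2 + (153/2)x + 15/4


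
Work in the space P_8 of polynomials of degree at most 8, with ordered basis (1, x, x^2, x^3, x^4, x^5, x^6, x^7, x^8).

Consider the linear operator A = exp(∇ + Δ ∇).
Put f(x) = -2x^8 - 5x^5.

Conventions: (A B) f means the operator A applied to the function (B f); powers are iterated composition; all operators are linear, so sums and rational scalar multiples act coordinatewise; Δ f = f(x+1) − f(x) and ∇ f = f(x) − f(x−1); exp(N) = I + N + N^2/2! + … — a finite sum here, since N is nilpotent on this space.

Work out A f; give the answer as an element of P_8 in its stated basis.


order-1 term: -16x^7 - 56x^6 - 112x^5 - 165x^4 - 162x^3 - 106x^2 - 41x - 7
order-2 term: -56x^6 - 336x^5 - 980x^4 - 1730x^3 - 1886x^2 - 1183x - 329
order-3 term: -112x^5 - 840x^4 - 2800x^3 - 5090x^2 - 4966x - 2057
order-4 term: -140x^4 - 1120x^3 - 3640x^2 - 5625x - 3452
order-5 term: -112x^3 - 840x^2 - 2240x - 2105
order-6 term: -56x^2 - 336x - 532
order-7 term: -16x - 56
order-8 term: -2
the series for exp(∇ + Δ ∇) f terminates at order 8
exp(∇ + Δ ∇) f = -2x^8 - 16x^7 - 112x^6 - 565x^5 - 2125x^4 - 5924x^3 - 11618x^2 - 14407x - 8540

the result is g(x) = -2x^8 - 16x^7 - 112x^6 - 565x^5 - 2125x^4 - 5924x^3 - 11618x^2 - 14407x - 8540


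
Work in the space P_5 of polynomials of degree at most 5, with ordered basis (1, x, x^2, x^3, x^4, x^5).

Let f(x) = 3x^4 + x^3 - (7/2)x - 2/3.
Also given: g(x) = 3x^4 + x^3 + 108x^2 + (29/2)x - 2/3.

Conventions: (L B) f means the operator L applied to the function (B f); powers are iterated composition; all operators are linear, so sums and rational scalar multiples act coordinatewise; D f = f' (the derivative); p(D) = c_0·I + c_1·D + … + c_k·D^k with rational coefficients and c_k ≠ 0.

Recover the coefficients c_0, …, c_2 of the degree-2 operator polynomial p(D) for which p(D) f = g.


c_0 = 1, c_1 = 0, c_2 = 3

D^0 f = 3x^4 + x^3 - (7/2)x - 2/3
D^1 f = 12x^3 + 3x^2 - 7/2
D^2 f = 36x^2 + 6x
matching coefficients of g against c_0 f + c_1 Df + … from the top degree down determines the c_i
solution: c_0 = 1, c_1 = 0, c_2 = 3


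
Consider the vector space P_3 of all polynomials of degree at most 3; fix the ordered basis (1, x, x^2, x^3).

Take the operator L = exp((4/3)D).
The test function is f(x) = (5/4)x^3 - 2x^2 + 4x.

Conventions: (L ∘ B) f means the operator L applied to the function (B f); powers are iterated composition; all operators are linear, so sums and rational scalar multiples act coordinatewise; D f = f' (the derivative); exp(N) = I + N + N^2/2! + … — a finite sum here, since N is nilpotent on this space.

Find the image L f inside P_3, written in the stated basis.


g(x) = (5/4)x^3 + 3x^2 + (16/3)x + 128/27

order-1 term: 5x^2 - (16/3)x + 16/3
order-2 term: (20/3)x - 32/9
order-3 term: 80/27
the series for exp((4/3)D) f terminates at order 3
exp((4/3)D) f = (5/4)x^3 + 3x^2 + (16/3)x + 128/27


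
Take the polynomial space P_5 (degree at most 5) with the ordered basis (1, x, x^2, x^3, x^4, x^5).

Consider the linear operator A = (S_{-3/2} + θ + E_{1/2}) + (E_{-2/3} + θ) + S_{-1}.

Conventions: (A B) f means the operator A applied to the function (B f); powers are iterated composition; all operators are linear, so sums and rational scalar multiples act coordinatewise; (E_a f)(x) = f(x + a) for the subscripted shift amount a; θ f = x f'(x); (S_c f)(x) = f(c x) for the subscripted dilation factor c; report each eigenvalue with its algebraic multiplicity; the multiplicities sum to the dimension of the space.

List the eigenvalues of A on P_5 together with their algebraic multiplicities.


image of 1: 4
image of x: (3/2)x - 1/6
image of x^2: (37/4)x^2 - (1/3)x + 25/36
image of x^3: (29/8)x^3 - (1/2)x^2 + (25/12)x - 37/216
image of x^4: (257/16)x^4 - (2/3)x^3 + (25/6)x^2 - (37/54)x + 337/1296
image of x^5: (109/32)x^5 - (5/6)x^4 + (125/18)x^3 - (185/108)x^2 + (1685/1296)x - 781/7776
the matrix is upper triangular; its diagonal is (4, 3/2, 37/4, 29/8, 257/16, 109/32)
for a triangular matrix the eigenvalues are the diagonal entries, with algebraic multiplicity their repetition count

λ = 3/2 (multiplicity 1), λ = 109/32 (multiplicity 1), λ = 29/8 (multiplicity 1), λ = 4 (multiplicity 1), λ = 37/4 (multiplicity 1), λ = 257/16 (multiplicity 1)


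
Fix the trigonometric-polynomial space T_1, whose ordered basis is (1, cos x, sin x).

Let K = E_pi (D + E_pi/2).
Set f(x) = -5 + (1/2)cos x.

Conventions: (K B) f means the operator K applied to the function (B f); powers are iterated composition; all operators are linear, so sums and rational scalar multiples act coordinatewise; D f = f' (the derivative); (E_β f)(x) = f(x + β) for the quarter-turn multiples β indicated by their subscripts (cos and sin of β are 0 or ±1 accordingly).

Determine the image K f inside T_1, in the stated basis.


D f = -(1/2)sin x
E_pi/2 f = -5 - (1/2)sin x
(D + E_pi/2) f = -5 - sin x
E_pi (D + E_pi/2) f = -5 + sin x

the image equals g(x) = -5 + sin x


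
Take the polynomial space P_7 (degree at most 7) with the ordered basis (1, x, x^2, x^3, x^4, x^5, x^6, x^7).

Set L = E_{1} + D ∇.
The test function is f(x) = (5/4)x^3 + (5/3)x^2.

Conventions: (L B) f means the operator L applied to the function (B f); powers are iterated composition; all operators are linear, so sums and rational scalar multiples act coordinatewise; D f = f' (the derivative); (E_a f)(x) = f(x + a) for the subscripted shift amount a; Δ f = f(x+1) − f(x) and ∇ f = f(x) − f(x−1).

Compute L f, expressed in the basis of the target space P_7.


g(x) = (5/4)x^3 + (65/12)x^2 + (175/12)x + 5/2

E_{1} f = (5/4)x^3 + (65/12)x^2 + (85/12)x + 35/12
∇ f = (15/4)x^2 - (5/12)x - 5/12
D ∇ f = (15/2)x - 5/12
(E_{1} + D ∇) f = (5/4)x^3 + (65/12)x^2 + (175/12)x + 5/2


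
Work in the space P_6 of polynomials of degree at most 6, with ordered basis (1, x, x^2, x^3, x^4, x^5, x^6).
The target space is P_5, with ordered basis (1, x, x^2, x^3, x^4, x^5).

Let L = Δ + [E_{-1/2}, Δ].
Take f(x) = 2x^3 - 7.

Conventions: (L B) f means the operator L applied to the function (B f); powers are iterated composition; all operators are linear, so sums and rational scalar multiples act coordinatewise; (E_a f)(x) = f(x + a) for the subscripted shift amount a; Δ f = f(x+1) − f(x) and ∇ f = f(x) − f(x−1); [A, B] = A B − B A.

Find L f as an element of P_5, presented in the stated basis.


g(x) = 6x^2 + 6x + 2

Δ f = 6x^2 + 6x + 2
Δ f = 6x^2 + 6x + 2
E_{-1/2} Δ f = 6x^2 + 1/2
E_{-1/2} f = 2x^3 - 3x^2 + (3/2)x - 29/4
Δ E_{-1/2} f = 6x^2 + 1/2
[E_{-1/2}, Δ] f = 0
(Δ + [E_{-1/2}, Δ]) f = 6x^2 + 6x + 2


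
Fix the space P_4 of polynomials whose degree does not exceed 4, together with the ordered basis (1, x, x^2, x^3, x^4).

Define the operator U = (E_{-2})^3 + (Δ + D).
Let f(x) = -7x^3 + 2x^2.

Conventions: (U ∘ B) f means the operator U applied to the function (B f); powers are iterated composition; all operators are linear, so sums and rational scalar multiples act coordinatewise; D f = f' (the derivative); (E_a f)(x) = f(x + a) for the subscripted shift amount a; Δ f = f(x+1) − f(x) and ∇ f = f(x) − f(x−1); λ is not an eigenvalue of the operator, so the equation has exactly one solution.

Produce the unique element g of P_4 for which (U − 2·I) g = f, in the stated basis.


write g with unknown coordinates in the stated basis and equate coefficients in (U − 2·I) g = f
solving from the highest basis element down gives g = 7x^3 - 86x^2 + 1465x - 10547
check: U g = 7x^3 - 170x^2 + 2930x - 21094
so U g − 2·g = -7x^3 + 2x^2 = f ✓

the result is g(x) = 7x^3 - 86x^2 + 1465x - 10547


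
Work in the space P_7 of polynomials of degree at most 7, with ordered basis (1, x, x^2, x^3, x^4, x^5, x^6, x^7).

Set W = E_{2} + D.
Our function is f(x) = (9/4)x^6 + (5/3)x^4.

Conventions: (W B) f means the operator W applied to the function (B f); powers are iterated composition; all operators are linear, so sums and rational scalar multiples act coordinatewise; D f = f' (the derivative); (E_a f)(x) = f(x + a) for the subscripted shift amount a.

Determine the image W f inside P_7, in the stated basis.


the result is g(x) = (9/4)x^6 + (81/2)x^5 + (410/3)x^4 + 380x^3 + 580x^2 + (1456/3)x + 512/3

E_{2} f = (9/4)x^6 + 27x^5 + (410/3)x^4 + (1120/3)x^3 + 580x^2 + (1456/3)x + 512/3
D f = (27/2)x^5 + (20/3)x^3
(E_{2} + D) f = (9/4)x^6 + (81/2)x^5 + (410/3)x^4 + 380x^3 + 580x^2 + (1456/3)x + 512/3


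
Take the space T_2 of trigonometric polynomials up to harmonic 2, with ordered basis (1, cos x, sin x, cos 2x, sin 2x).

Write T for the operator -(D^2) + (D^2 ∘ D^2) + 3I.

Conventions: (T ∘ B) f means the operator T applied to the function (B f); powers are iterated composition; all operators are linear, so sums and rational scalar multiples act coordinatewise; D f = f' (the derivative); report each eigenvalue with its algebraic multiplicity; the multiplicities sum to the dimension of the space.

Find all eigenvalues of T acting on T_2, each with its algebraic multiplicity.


λ = 3 (multiplicity 1), λ = 5 (multiplicity 2), λ = 23 (multiplicity 2)

image of 1: 3
image of cos x: 5cos x
image of sin x: 5sin x
image of cos 2x: 23cos 2x
image of sin 2x: 23sin 2x
the matrix is diagonal; its diagonal is (3, 5, 5, 23, 23)
for a triangular matrix the eigenvalues are the diagonal entries, with algebraic multiplicity their repetition count


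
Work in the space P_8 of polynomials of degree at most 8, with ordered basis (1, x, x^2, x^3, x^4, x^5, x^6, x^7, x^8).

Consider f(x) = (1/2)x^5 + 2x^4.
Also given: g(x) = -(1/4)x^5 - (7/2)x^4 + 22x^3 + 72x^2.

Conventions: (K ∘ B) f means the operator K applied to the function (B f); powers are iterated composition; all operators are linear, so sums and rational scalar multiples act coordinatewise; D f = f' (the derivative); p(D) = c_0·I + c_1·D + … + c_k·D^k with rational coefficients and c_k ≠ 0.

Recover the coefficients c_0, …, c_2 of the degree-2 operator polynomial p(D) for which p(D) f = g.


D^0 f = (1/2)x^5 + 2x^4
D^1 f = (5/2)x^4 + 8x^3
D^2 f = 10x^3 + 24x^2
matching coefficients of g against c_0 f + c_1 Df + … from the top degree down determines the c_i
solution: c_0 = -1/2, c_1 = -1, c_2 = 3

c_0 = -1/2, c_1 = -1, c_2 = 3


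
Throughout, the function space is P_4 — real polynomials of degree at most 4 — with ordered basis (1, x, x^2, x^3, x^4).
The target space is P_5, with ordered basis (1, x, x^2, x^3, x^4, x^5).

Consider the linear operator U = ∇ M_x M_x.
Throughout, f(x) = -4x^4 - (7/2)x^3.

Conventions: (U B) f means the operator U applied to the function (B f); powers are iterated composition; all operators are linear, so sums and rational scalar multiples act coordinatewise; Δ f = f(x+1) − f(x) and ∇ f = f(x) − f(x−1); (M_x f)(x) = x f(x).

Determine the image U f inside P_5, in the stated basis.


g(x) = -24x^5 + (85/2)x^4 - 45x^3 + 25x^2 - (13/2)x + 1/2

M_x f = -4x^5 - (7/2)x^4
M_x M_x f = -4x^6 - (7/2)x^5
∇ M_x M_x f = -24x^5 + (85/2)x^4 - 45x^3 + 25x^2 - (13/2)x + 1/2


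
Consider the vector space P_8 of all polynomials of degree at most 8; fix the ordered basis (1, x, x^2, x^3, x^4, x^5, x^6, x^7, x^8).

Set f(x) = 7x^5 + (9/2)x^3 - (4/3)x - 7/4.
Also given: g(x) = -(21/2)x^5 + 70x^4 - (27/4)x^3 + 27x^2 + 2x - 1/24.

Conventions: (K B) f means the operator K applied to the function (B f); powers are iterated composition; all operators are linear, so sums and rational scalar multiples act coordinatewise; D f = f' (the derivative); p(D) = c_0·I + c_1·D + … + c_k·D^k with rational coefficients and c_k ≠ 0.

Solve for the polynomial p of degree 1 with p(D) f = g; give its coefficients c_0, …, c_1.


D^0 f = 7x^5 + (9/2)x^3 - (4/3)x - 7/4
D^1 f = 35x^4 + (27/2)x^2 - 4/3
matching coefficients of g against c_0 f + c_1 Df + … from the top degree down determines the c_i
solution: c_0 = -3/2, c_1 = 2

c_0 = -3/2, c_1 = 2


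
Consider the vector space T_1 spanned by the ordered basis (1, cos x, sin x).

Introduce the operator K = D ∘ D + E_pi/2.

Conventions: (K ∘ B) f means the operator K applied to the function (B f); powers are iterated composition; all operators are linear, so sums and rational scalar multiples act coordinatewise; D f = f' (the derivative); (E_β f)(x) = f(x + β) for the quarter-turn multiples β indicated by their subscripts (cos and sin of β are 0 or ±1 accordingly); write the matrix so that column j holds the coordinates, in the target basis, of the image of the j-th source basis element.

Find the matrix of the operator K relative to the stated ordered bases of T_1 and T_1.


image of 1: 1
image of cos x: -cos x - sin x
image of sin x: cos x - sin x
each image's coordinates form column j of the matrix

the matrix is [[1, 0, 0]; [0, -1, 1]; [0, -1, -1]] (rows listed top to bottom)


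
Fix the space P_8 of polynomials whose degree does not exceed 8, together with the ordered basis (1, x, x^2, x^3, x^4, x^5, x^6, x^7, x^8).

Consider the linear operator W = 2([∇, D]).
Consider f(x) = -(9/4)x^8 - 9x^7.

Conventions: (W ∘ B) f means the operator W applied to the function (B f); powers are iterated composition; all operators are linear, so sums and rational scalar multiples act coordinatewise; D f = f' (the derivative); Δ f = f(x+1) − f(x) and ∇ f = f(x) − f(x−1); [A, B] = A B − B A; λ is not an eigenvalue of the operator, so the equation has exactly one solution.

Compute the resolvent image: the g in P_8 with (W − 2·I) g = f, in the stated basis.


g(x) = (9/8)x^8 + (9/2)x^7

write g with unknown coordinates in the stated basis and equate coefficients in (W − 2·I) g = f
solving from the highest basis element down gives g = (9/8)x^8 + (9/2)x^7
check: W g = 0
so W g − 2·g = -(9/4)x^8 - 9x^7 = f ✓


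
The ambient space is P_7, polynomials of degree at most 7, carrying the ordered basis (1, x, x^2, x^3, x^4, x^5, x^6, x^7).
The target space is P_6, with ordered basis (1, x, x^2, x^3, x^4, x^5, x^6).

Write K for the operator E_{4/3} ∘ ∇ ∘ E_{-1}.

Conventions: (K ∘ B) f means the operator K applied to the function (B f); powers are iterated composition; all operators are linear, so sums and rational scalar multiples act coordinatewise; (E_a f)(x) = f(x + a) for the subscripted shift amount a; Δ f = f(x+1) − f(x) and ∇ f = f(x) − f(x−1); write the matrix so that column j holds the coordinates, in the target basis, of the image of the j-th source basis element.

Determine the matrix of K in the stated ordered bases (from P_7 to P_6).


image of 1: 0
image of x: 1
image of x^2: 2x - 1/3
image of x^3: 3x^2 - x + 1/3
image of x^4: 4x^3 - 2x^2 + (4/3)x - 5/27
image of x^5: 5x^4 - (10/3)x^3 + (10/3)x^2 - (25/27)x + 11/81
image of x^6: 6x^5 - 5x^4 + (20/3)x^3 - (25/9)x^2 + (22/27)x - 7/81
image of x^7: 7x^6 - 7x^5 + (35/3)x^4 - (175/27)x^3 + (77/27)x^2 - (49/81)x + 43/729
each image's coordinates form column j of the matrix

the matrix is [[0, 1, -1/3, 1/3, -5/27, 11/81, -7/81, 43/729]; [0, 0, 2, -1, 4/3, -25/27, 22/27, -49/81]; [0, 0, 0, 3, -2, 10/3, -25/9, 77/27]; [0, 0, 0, 0, 4, -10/3, 20/3, -175/27]; [0, 0, 0, 0, 0, 5, -5, 35/3]; [0, 0, 0, 0, 0, 0, 6, -7]; [0, 0, 0, 0, 0, 0, 0, 7]] (rows listed top to bottom)


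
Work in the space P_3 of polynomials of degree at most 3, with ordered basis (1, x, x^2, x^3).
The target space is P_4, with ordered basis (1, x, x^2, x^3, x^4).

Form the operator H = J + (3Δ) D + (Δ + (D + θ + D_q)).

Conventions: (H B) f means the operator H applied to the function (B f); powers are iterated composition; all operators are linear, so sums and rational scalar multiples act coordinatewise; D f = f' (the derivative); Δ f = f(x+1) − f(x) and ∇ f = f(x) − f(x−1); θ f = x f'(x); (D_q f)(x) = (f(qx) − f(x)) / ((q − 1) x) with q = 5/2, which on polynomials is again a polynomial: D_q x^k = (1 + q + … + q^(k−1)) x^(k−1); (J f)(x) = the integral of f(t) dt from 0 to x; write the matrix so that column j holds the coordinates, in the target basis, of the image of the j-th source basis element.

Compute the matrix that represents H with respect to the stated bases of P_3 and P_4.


image of 1: x
image of x: (1/2)x^2 + x + 3
image of x^2: (1/3)x^3 + 2x^2 + (15/2)x + 7
image of x^3: (1/4)x^4 + 3x^3 + (63/4)x^2 + 21x + 10
each image's coordinates form column j of the matrix

the matrix is [[0, 3, 7, 10]; [1, 1, 15/2, 21]; [0, 1/2, 2, 63/4]; [0, 0, 1/3, 3]; [0, 0, 0, 1/4]] (rows listed top to bottom)


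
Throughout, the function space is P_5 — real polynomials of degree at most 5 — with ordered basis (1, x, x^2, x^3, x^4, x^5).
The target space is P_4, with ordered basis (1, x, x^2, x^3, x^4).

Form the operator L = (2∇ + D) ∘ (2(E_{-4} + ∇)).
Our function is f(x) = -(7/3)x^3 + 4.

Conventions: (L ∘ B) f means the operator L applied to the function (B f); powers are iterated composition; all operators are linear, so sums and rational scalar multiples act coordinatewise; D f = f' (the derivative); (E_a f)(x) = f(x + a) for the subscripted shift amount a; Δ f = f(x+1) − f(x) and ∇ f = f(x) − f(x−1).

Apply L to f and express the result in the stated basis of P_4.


g(x) = -42x^2 + 280x - 2170/3

E_{-4} f = -(7/3)x^3 + 28x^2 - 112x + 460/3
∇ f = -7x^2 + 7x - 7/3
(E_{-4} + ∇) f = -(7/3)x^3 + 21x^2 - 105x + 151
(2(E_{-4} + ∇)) f = -(14/3)x^3 + 42x^2 - 210x + 302
∇ (2(E_{-4} + ∇)) f = -14x^2 + 98x - 770/3
(2∇) (2(E_{-4} + ∇)) f = -28x^2 + 196x - 1540/3
D (2(E_{-4} + ∇)) f = -14x^2 + 84x - 210
(2∇ + D) (2(E_{-4} + ∇)) f = -42x^2 + 280x - 2170/3


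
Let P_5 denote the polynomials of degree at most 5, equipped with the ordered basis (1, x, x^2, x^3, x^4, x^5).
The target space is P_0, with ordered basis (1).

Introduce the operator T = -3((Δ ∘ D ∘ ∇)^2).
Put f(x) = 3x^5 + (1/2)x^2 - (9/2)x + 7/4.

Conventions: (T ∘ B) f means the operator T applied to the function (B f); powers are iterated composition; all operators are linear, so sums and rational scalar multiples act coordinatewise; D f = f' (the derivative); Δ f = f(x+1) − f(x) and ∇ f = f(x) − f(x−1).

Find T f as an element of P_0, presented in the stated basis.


the result is g(x) = 0

∇ f = 15x^4 - 30x^3 + 30x^2 - 14x - 2
D ∇ f = 60x^3 - 90x^2 + 60x - 14
Δ D ∇ f = 180x^2 + 30
∇ (Δ ∘ D ∘ ∇) f = 360x - 180
D ∇ (Δ ∘ D ∘ ∇) f = 360
Δ D ∇ (Δ ∘ D ∘ ∇) f = 0
(-3((Δ ∘ D ∘ ∇)^2)) f = 0


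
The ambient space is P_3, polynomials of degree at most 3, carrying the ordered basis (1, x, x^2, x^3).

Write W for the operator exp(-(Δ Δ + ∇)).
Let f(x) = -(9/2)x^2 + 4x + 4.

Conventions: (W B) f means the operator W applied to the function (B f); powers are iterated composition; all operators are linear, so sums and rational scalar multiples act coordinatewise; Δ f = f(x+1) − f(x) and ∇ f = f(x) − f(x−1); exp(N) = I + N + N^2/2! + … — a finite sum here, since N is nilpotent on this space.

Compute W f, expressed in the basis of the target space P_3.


g(x) = -(9/2)x^2 + 13x

order-1 term: 9x + 1/2
order-2 term: -9/2
the series for exp(-(Δ Δ + ∇)) f terminates at order 2
exp(-(Δ Δ + ∇)) f = -(9/2)x^2 + 13x


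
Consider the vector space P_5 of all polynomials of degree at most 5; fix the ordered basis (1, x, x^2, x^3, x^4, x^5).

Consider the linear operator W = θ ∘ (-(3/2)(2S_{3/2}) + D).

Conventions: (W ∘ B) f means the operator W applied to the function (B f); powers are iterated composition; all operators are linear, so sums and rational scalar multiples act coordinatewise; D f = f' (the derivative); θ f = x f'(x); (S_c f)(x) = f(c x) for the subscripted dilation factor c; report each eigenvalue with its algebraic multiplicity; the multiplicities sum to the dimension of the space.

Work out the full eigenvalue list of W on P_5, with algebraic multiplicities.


image of 1: 0
image of x: -(9/2)x
image of x^2: -(27/2)x^2 + 2x
image of x^3: -(243/8)x^3 + 6x^2
image of x^4: -(243/4)x^4 + 12x^3
image of x^5: -(3645/32)x^5 + 20x^4
the matrix is upper triangular; its diagonal is (0, -9/2, -27/2, -243/8, -243/4, -3645/32)
for a triangular matrix the eigenvalues are the diagonal entries, with algebraic multiplicity their repetition count

λ = -3645/32 (multiplicity 1), λ = -243/4 (multiplicity 1), λ = -243/8 (multiplicity 1), λ = -27/2 (multiplicity 1), λ = -9/2 (multiplicity 1), λ = 0 (multiplicity 1)


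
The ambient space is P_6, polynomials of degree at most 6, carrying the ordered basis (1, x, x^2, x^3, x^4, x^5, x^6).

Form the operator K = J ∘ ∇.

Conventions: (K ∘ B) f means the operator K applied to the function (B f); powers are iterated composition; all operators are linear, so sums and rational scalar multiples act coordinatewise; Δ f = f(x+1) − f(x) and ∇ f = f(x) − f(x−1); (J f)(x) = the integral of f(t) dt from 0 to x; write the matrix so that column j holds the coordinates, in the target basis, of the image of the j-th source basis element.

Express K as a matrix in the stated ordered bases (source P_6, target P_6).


the matrix is [[0, 0, 0, 0, 0, 0, 0]; [0, 1, -1, 1, -1, 1, -1]; [0, 0, 1, -3/2, 2, -5/2, 3]; [0, 0, 0, 1, -2, 10/3, -5]; [0, 0, 0, 0, 1, -5/2, 5]; [0, 0, 0, 0, 0, 1, -3]; [0, 0, 0, 0, 0, 0, 1]] (rows listed top to bottom)

image of 1: 0
image of x: x
image of x^2: x^2 - x
image of x^3: x^3 - (3/2)x^2 + x
image of x^4: x^4 - 2x^3 + 2x^2 - x
image of x^5: x^5 - (5/2)x^4 + (10/3)x^3 - (5/2)x^2 + x
image of x^6: x^6 - 3x^5 + 5x^4 - 5x^3 + 3x^2 - x
each image's coordinates form column j of the matrix


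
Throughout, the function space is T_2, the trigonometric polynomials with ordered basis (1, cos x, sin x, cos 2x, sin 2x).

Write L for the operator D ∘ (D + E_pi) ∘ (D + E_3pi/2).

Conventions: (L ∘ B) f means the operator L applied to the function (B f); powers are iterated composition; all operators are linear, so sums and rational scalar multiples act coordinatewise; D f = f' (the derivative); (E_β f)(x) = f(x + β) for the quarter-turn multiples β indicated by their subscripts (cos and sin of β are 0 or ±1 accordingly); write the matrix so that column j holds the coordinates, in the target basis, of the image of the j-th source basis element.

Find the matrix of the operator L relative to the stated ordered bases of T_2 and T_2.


the matrix is [[0, 0, 0, 0, 0]; [0, 0, 0, 0, 0]; [0, 0, 0, 0, 0]; [0, 0, 0, 0, -10]; [0, 0, 0, 10, 0]] (rows listed top to bottom)

image of 1: 0
image of cos x: 0
image of sin x: 0
image of cos 2x: 10sin 2x
image of sin 2x: -10cos 2x
each image's coordinates form column j of the matrix


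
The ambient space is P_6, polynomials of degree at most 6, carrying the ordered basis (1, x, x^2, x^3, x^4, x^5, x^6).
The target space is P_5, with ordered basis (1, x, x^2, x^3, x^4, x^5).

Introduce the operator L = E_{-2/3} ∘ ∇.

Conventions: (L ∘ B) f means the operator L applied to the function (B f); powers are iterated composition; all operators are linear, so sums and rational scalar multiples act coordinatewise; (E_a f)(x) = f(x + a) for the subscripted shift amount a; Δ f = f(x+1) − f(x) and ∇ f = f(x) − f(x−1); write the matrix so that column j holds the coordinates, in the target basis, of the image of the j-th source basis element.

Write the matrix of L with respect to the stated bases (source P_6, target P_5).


the matrix is [[0, 1, -7/3, 13/3, -203/27, 1031/81, -1729/81]; [0, 0, 2, -7, 52/3, -1015/27, 2062/27]; [0, 0, 0, 3, -14, 130/3, -1015/9]; [0, 0, 0, 0, 4, -70/3, 260/3]; [0, 0, 0, 0, 0, 5, -35]; [0, 0, 0, 0, 0, 0, 6]] (rows listed top to bottom)

image of 1: 0
image of x: 1
image of x^2: 2x - 7/3
image of x^3: 3x^2 - 7x + 13/3
image of x^4: 4x^3 - 14x^2 + (52/3)x - 203/27
image of x^5: 5x^4 - (70/3)x^3 + (130/3)x^2 - (1015/27)x + 1031/81
image of x^6: 6x^5 - 35x^4 + (260/3)x^3 - (1015/9)x^2 + (2062/27)x - 1729/81
each image's coordinates form column j of the matrix


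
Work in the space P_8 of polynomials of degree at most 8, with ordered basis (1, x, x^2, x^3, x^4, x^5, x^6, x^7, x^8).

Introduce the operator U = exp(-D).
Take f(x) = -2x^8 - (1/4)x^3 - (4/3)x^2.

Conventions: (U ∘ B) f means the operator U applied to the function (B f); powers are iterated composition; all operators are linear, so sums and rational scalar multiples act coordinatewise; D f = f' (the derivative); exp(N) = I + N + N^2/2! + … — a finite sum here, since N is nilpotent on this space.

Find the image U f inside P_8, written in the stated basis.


order-1 term: 16x^7 + (3/4)x^2 + (8/3)x
order-2 term: -56x^6 - (3/4)x - 4/3
order-3 term: 112x^5 + 1/4
order-4 term: -140x^4
order-5 term: 112x^3
order-6 term: -56x^2
order-7 term: 16x
order-8 term: -2
the series for exp(-D) f terminates at order 8
exp(-D) f = -2x^8 + 16x^7 - 56x^6 + 112x^5 - 140x^4 + (447/4)x^3 - (679/12)x^2 + (215/12)x - 37/12

g(x) = -2x^8 + 16x^7 - 56x^6 + 112x^5 - 140x^4 + (447/4)x^3 - (679/12)x^2 + (215/12)x - 37/12


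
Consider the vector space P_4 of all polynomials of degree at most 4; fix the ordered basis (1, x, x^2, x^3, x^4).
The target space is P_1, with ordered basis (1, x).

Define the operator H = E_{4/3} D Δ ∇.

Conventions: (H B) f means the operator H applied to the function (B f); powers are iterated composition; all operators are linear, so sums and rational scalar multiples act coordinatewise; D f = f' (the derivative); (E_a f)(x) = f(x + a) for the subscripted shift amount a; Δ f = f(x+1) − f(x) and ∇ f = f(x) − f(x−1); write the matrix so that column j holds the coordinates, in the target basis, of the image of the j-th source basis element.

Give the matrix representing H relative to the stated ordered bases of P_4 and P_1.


image of 1: 0
image of x: 0
image of x^2: 0
image of x^3: 6
image of x^4: 24x + 32
each image's coordinates form column j of the matrix

the matrix is [[0, 0, 0, 6, 32]; [0, 0, 0, 0, 24]] (rows listed top to bottom)


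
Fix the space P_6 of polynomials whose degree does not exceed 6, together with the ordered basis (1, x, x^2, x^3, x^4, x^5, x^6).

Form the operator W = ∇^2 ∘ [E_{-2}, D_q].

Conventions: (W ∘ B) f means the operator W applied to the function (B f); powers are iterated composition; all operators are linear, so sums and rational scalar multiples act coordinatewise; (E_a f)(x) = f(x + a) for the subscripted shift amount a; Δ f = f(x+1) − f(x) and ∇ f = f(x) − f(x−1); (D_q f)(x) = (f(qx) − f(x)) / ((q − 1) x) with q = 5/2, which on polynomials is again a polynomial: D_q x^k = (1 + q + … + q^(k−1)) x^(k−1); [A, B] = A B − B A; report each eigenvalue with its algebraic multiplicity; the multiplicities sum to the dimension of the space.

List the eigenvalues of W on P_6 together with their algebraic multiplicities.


λ = 0 (multiplicity 7)

image of 1: 0
image of x: 0
image of x^2: 0
image of x^3: 0
image of x^4: -297/2
image of x^5: -(3141/2)x + 7767/2
image of x^6: -(40689/4)x^2 + 50112x - 515601/8
the matrix is upper triangular; its diagonal is (0, 0, 0, 0, 0, 0, 0)
for a triangular matrix the eigenvalues are the diagonal entries, with algebraic multiplicity their repetition count


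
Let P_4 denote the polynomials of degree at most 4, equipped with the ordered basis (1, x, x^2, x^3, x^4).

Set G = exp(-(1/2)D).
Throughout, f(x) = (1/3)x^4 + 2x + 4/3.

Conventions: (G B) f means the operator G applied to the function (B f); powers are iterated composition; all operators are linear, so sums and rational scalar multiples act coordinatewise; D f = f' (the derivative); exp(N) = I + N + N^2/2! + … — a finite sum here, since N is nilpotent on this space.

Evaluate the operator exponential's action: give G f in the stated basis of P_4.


the image equals g(x) = (1/3)x^4 - (2/3)x^3 + (1/2)x^2 + (11/6)x + 17/48

order-1 term: -(2/3)x^3 - 1
order-2 term: (1/2)x^2
order-3 term: -(1/6)x
order-4 term: 1/48
the series for exp(-(1/2)D) f terminates at order 4
exp(-(1/2)D) f = (1/3)x^4 - (2/3)x^3 + (1/2)x^2 + (11/6)x + 17/48


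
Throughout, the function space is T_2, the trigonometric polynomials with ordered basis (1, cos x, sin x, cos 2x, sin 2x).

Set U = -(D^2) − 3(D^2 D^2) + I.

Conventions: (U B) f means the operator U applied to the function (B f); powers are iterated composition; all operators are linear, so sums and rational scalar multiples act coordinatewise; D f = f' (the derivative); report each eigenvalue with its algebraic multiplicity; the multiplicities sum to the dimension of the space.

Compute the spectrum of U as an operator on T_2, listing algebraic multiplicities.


image of 1: 1
image of cos x: -cos x
image of sin x: -sin x
image of cos 2x: -43cos 2x
image of sin 2x: -43sin 2x
the matrix is diagonal; its diagonal is (1, -1, -1, -43, -43)
for a triangular matrix the eigenvalues are the diagonal entries, with algebraic multiplicity their repetition count

λ = -43 (multiplicity 2), λ = -1 (multiplicity 2), λ = 1 (multiplicity 1)


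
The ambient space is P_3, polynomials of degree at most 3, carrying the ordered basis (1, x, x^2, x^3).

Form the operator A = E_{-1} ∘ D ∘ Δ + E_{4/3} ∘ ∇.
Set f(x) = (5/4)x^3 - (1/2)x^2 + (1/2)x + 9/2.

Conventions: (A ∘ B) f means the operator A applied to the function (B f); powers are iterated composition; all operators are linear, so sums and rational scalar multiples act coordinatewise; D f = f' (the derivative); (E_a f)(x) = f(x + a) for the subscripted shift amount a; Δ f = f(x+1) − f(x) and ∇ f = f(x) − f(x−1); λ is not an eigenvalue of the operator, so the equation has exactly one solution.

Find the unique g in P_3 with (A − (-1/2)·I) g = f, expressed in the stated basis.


g(x) = (5/2)x^3 - 16x^2 + 10x + 329/3

write g with unknown coordinates in the stated basis and equate coefficients in (A − (-1/2)·I) g = f
solving from the highest basis element down gives g = (5/2)x^3 - 16x^2 + 10x + 329/3
check: A g = (15/2)x^2 - (9/2)x - 151/3
so A g − (-1/2)·g = (5/4)x^3 - (1/2)x^2 + (1/2)x + 9/2 = f ✓


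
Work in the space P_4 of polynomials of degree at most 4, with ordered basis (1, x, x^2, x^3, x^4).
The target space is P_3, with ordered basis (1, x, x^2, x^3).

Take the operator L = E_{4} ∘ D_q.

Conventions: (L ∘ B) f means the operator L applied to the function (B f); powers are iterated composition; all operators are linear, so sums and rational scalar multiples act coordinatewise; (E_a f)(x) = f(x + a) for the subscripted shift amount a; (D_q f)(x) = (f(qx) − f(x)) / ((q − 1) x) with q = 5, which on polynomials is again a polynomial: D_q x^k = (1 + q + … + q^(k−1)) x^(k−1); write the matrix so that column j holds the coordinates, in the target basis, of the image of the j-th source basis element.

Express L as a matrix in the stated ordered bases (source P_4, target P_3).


the matrix is [[0, 1, 24, 496, 9984]; [0, 0, 6, 248, 7488]; [0, 0, 0, 31, 1872]; [0, 0, 0, 0, 156]] (rows listed top to bottom)

image of 1: 0
image of x: 1
image of x^2: 6x + 24
image of x^3: 31x^2 + 248x + 496
image of x^4: 156x^3 + 1872x^2 + 7488x + 9984
each image's coordinates form column j of the matrix


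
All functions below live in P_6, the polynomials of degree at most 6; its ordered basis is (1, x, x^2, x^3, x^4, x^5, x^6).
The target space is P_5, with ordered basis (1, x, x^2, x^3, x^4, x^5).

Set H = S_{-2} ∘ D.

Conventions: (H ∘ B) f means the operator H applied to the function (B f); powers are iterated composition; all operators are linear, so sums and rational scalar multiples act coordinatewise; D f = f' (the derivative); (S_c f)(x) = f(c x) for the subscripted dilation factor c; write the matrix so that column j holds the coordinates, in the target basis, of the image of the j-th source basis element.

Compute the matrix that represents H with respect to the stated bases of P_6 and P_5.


the matrix is [[0, 1, 0, 0, 0, 0, 0]; [0, 0, -4, 0, 0, 0, 0]; [0, 0, 0, 12, 0, 0, 0]; [0, 0, 0, 0, -32, 0, 0]; [0, 0, 0, 0, 0, 80, 0]; [0, 0, 0, 0, 0, 0, -192]] (rows listed top to bottom)

image of 1: 0
image of x: 1
image of x^2: -4x
image of x^3: 12x^2
image of x^4: -32x^3
image of x^5: 80x^4
image of x^6: -192x^5
each image's coordinates form column j of the matrix


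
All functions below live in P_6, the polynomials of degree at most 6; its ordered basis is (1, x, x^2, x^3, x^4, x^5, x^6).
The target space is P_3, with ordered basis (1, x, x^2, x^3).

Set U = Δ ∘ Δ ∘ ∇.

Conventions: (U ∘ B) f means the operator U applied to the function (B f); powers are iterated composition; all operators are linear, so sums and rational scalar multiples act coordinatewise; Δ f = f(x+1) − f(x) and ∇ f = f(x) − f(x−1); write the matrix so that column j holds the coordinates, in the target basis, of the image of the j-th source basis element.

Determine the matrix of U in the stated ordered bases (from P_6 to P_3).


image of 1: 0
image of x: 0
image of x^2: 0
image of x^3: 6
image of x^4: 24x + 12
image of x^5: 60x^2 + 60x + 30
image of x^6: 120x^3 + 180x^2 + 180x + 60
each image's coordinates form column j of the matrix

the matrix is [[0, 0, 0, 6, 12, 30, 60]; [0, 0, 0, 0, 24, 60, 180]; [0, 0, 0, 0, 0, 60, 180]; [0, 0, 0, 0, 0, 0, 120]] (rows listed top to bottom)


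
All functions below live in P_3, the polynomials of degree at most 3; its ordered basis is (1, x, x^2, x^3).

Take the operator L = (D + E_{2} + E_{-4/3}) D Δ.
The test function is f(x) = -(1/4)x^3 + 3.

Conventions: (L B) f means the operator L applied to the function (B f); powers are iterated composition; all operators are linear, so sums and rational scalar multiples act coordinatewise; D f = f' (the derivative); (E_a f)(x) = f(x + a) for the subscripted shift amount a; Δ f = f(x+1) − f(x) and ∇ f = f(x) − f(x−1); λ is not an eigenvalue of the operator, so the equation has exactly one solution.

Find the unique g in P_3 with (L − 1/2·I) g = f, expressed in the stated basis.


write g with unknown coordinates in the stated basis and equate coefficients in (L − 1/2·I) g = f
solving from the highest basis element down gives g = (1/2)x^3 + 12x + 10
check: L g = 6x + 8
so L g − 1/2·g = -(1/4)x^3 + 3 = f ✓

the image equals g(x) = (1/2)x^3 + 12x + 10


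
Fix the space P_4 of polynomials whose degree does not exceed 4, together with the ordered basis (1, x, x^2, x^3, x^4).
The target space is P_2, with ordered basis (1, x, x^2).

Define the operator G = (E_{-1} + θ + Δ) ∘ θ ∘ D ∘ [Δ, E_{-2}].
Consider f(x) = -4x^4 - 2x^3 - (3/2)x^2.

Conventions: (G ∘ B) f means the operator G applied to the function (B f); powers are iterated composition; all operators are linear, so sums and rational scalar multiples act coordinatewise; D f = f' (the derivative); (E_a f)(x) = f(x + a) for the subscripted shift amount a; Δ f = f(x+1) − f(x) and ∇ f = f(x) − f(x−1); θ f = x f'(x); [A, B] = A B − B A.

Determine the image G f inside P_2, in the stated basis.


the result is g(x) = 0

E_{-2} f = -4x^4 + 30x^3 - (171/2)x^2 + 110x - 54
Δ E_{-2} f = -16x^3 + 66x^2 - 97x + 101/2
Δ f = -16x^3 - 30x^2 - 25x - 15/2
E_{-2} Δ f = -16x^3 + 66x^2 - 97x + 101/2
[Δ, E_{-2}] f = 0
D [Δ, E_{-2}] f = 0
θ D [Δ, E_{-2}] f = 0
E_{-1} (θ ∘ D) [Δ, E_{-2}] f = 0
θ (θ ∘ D) [Δ, E_{-2}] f = 0
Δ (θ ∘ D) [Δ, E_{-2}] f = 0
(E_{-1} + θ + Δ) (θ ∘ D) [Δ, E_{-2}] f = 0


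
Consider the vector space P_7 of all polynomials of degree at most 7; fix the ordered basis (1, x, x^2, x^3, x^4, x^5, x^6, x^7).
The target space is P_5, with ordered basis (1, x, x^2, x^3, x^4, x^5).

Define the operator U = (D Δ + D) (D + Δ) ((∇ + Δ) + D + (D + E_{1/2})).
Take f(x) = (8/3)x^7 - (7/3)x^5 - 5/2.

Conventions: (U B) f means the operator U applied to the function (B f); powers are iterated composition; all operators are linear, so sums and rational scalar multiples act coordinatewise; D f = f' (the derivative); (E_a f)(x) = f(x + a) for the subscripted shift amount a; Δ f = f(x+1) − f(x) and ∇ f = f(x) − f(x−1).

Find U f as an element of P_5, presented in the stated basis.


the image equals g(x) = 224x^5 + 6440x^4 + 29400x^3 + 60970x^2 + (188986/3)x + 79891/3

∇ f = (56/3)x^6 - 56x^5 + (245/3)x^4 - 70x^3 + (98/3)x^2 - 7x + 1/3
Δ f = (56/3)x^6 + 56x^5 + (245/3)x^4 + 70x^3 + (98/3)x^2 + 7x + 1/3
(∇ + Δ) f = (112/3)x^6 + (490/3)x^4 + (196/3)x^2 + 2/3
D f = (56/3)x^6 - (35/3)x^4
D f = (56/3)x^6 - (35/3)x^4
E_{1/2} f = (8/3)x^7 + (28/3)x^6 + (35/3)x^5 + (35/6)x^4 - (7/6)x^2 - (7/16)x - 245/96
(D + E_{1/2}) f = (8/3)x^7 + 28x^6 + (35/3)x^5 - (35/6)x^4 - (7/6)x^2 - (7/16)x - 245/96
((∇ + Δ) + D + (D + E_{1/2})) f = (8/3)x^7 + 84x^6 + (35/3)x^5 + (875/6)x^4 + (385/6)x^2 - (7/16)x - 181/96
D ((∇ + Δ) + D + (D + E_{1/2})) f = (56/3)x^6 + 504x^5 + (175/3)x^4 + (1750/3)x^3 + (385/3)x - 7/16
Δ ((∇ + Δ) + D + (D + E_{1/2})) f = (56/3)x^6 + 560x^5 + (4235/3)x^4 + (7420/3)x^3 + (6923/3)x^2 + (3878/3)x + 14779/48
(D + Δ) ((∇ + Δ) + D + (D + E_{1/2})) f = (112/3)x^6 + 1064x^5 + 1470x^4 + (9170/3)x^3 + (6923/3)x^2 + 1421x + 7379/24
Δ (D + Δ) ((∇ + Δ) + D + (D + E_{1/2})) f = 224x^5 + 5880x^4 + (51800/3)x^3 + 29190x^2 + (75628/3)x + 28070/3
D Δ (D + Δ) ((∇ + Δ) + D + (D + E_{1/2})) f = 1120x^4 + 23520x^3 + 51800x^2 + 58380x + 75628/3
D (D + Δ) ((∇ + Δ) + D + (D + E_{1/2})) f = 224x^5 + 5320x^4 + 5880x^3 + 9170x^2 + (13846/3)x + 1421
(D Δ + D) (D + Δ) ((∇ + Δ) + D + (D + E_{1/2})) f = 224x^5 + 6440x^4 + 29400x^3 + 60970x^2 + (188986/3)x + 79891/3
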